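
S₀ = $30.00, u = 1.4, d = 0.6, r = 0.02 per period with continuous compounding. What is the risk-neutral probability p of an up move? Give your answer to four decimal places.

p = 0.5253

Risk-neutral probability p = (e^0.02 − 0.6)/(1.4 − 0.6) = 0.4202/0.8000 = 0.5253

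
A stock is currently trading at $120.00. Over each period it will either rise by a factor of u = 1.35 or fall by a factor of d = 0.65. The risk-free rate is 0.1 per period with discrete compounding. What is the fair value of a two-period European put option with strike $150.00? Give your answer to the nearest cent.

Risk-neutral probability p = (1 + 0.1 − 0.65)/(1.35 − 0.65) = 0.4500/0.7000 = 0.6429
Terminal stock prices: S_uu = 218.7, S_ud = 105.3, S_dd = 50.7
Terminal payoffs (K − S): max(-68.7, 0) = 0, max(44.7, 0) = 44.7, max(99.3, 0) = 99.3
Node u (S = 162): V_u = 1/1.1·[0.6429·0.0000 + 0.3571·44.7000] = 14.5130
Node d (S = 78): V_d = 1/1.1·[0.6429·44.7000 + 0.3571·99.3000] = 58.3636
Node 0 (S = 120): V_0 = 1/1.1·[0.6429·14.5130 + 0.3571·58.3636] = 27.4308

$27.43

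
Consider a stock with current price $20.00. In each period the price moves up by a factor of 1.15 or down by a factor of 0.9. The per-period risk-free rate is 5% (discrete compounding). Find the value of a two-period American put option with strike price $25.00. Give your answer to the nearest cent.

Risk-neutral probability p = (1 + 0.05 − 0.9)/(1.15 − 0.9) = 0.1500/0.2500 = 0.6000
Terminal stock prices: S_uu = 26.45, S_ud = 20.7, S_dd = 16.2
Terminal payoffs (K − S): max(-1.45, 0) = 0, max(4.3, 0) = 4.3, max(8.8, 0) = 8.8
Node u (S = 23): continuation = 1/1.05·[0.6000·0.0000 + 0.4000·4.3000] = 1.6381; exercise value = 2.0000 > continuation, so V_u = 2.0000 (exercise)
Node d (S = 18): continuation = 1/1.05·[0.6000·4.3000 + 0.4000·8.8000] = 5.8095; exercise value = 7.0000 > continuation, so V_d = 7.0000 (exercise)
Node 0 (S = 20): continuation = 1/1.05·[0.6000·2.0000 + 0.4000·7.0000] = 3.8095; exercise value = 5.0000 > continuation, so V_0 = 5.0000 (exercise)

$5.00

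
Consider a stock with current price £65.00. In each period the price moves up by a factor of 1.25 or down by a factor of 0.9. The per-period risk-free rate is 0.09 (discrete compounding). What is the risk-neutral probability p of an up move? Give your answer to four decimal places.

p = 0.5429

Risk-neutral probability p = (1 + 0.09 − 0.9)/(1.25 − 0.9) = 0.1900/0.3500 = 0.5429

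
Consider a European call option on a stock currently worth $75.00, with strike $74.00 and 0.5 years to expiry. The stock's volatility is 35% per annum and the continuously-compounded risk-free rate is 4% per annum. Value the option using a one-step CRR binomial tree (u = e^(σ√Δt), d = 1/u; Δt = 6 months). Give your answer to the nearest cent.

$10.35

CRR parameters: u = e^(σ√Δt) = e^(0.35·√0.5) = 1.2808, d = 1/u = 0.7808
Per-period rate: rΔt = 0.04·0.5 = 0.02, so R = e^0.02 = 1.0202
Risk-neutral probability p = (e^0.02 − 0.7808)/(1.2808 − 0.7808) = 0.2394/0.5000 = 0.4788
Terminal stock prices: S_u = 96.06, S_d = 58.56
Terminal payoffs (S − K): max(22.06, 0) = 22.06, max(-15.44, 0) = 0
Node 0 (S = 75): V_0 = e^(−0.02)·[0.4788·22.0602 + 0.5212·0.0000] = 10.3542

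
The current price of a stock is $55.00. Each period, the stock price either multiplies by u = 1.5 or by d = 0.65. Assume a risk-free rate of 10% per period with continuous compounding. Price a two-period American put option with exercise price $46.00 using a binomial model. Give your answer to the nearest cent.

$4.31

Risk-neutral probability p = (e^0.1 − 0.65)/(1.5 − 0.65) = 0.4552/0.8500 = 0.5355
Terminal stock prices: S_uu = 123.8, S_ud = 53.62, S_dd = 23.24
Terminal payoffs (K − S): max(-77.75, 0) = 0, max(-7.625, 0) = 0, max(22.76, 0) = 22.76
Node u (S = 82.5): continuation = e^(−0.1)·[0.5355·0.0000 + 0.4645·0.0000] = 0.0000; exercise value = 0.0000 ≤ continuation, so V_u = 0.0000
Node d (S = 35.75): continuation = e^(−0.1)·[0.5355·0.0000 + 0.4645·22.7625] = 9.5671; exercise value = 10.2500 > continuation, so V_d = 10.2500 (exercise)
Node 0 (S = 55): continuation = e^(−0.1)·[0.5355·0.0000 + 0.4645·10.2500] = 4.3081; exercise value = 0.0000 ≤ continuation, so V_0 = 4.3081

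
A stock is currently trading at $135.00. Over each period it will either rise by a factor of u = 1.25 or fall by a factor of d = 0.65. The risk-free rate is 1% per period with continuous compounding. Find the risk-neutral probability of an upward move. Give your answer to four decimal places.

Risk-neutral probability p = (e^0.01 − 0.65)/(1.25 − 0.65) = 0.3601/0.6000 = 0.6001

p = 0.6001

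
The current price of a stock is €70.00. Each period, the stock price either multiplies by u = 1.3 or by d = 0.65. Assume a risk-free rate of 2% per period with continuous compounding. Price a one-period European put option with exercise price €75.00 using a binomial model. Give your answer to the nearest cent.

Risk-neutral probability p = (e^0.02 − 0.65)/(1.3 − 0.65) = 0.3702/0.6500 = 0.5695
Terminal stock prices: S_u = 91, S_d = 45.5
Terminal payoffs (K − S): max(-16, 0) = 0, max(29.5, 0) = 29.5
Node 0 (S = 70): V_0 = e^(−0.02)·[0.5695·0.0000 + 0.4305·29.5000] = 12.4471

€12.45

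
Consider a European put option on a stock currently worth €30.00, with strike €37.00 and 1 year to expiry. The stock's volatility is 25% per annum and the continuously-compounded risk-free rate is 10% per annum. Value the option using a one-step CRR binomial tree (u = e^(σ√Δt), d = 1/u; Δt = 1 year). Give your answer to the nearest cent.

€4.37

CRR parameters: u = e^(σ√Δt) = e^(0.25·√1) = 1.2840, d = 1/u = 0.7788
Per-period rate: rΔt = 0.1·1 = 0.1, so R = e^0.1 = 1.1052
Risk-neutral probability p = (e^0.1 − 0.7788)/(1.2840 − 0.7788) = 0.3264/0.5052 = 0.6460
Terminal stock prices: S_u = 38.52, S_d = 23.36
Terminal payoffs (K − S): max(-1.521, 0) = 0, max(13.64, 0) = 13.64
Node 0 (S = 30): V_0 = e^(−0.1)·[0.6460·0.0000 + 0.3540·13.6360] = 4.3679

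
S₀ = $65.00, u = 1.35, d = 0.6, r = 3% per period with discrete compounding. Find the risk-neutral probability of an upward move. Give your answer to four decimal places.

p = 0.5733

Risk-neutral probability p = (1 + 0.03 − 0.6)/(1.35 − 0.6) = 0.4300/0.7500 = 0.5733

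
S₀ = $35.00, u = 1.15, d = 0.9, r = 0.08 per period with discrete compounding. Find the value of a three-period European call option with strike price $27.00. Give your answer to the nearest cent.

Risk-neutral probability p = (1 + 0.08 − 0.9)/(1.15 − 0.9) = 0.1800/0.2500 = 0.7200
Terminal stock prices: S_uuu = 53.23, S_uud = 41.66, S_udd = 32.6, S_ddd = 25.52
Terminal payoffs (S − K): max(26.23, 0) = 26.23, max(14.66, 0) = 14.66, max(5.602, 0) = 5.602, max(-1.485, 0) = 0
Node uu (S = 46.29): V_uu = 1/1.08·[0.7200·26.2306 + 0.2800·14.6587] = 21.2875
Node ud (S = 36.23): V_ud = 1/1.08·[0.7200·14.6587 + 0.2800·5.6025] = 11.2250
Node dd (S = 28.35): V_dd = 1/1.08·[0.7200·5.6025 + 0.2800·0.0000] = 3.7350
Node u (S = 40.25): V_u = 1/1.08·[0.7200·21.2875 + 0.2800·11.2250] = 17.1019
Node d (S = 31.5): V_d = 1/1.08·[0.7200·11.2250 + 0.2800·3.7350] = 8.4517
Node 0 (S = 35): V_0 = 1/1.08·[0.7200·17.1019 + 0.2800·8.4517] = 13.5924

$13.59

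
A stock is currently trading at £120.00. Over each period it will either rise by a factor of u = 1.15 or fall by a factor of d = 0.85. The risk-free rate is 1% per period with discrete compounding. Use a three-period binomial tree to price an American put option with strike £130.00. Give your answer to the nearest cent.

£16.35

Risk-neutral probability p = (1 + 0.01 − 0.85)/(1.15 − 0.85) = 0.1600/0.3000 = 0.5333
Terminal stock prices: S_uuu = 182.5, S_uud = 134.9, S_udd = 99.7, S_ddd = 73.69
Terminal payoffs (K − S): max(-52.5, 0) = 0, max(-4.895, 0) = 0, max(30.3, 0) = 30.3, max(56.31, 0) = 56.31
Node uu (S = 158.7): continuation = 1/1.01·[0.5333·0.0000 + 0.4667·0.0000] = 0.0000; exercise value = 0.0000 ≤ continuation, so V_uu = 0.0000
Node ud (S = 117.3): continuation = 1/1.01·[0.5333·0.0000 + 0.4667·30.2950] = 13.9977; exercise value = 12.7000 ≤ continuation, so V_ud = 13.9977
Node dd (S = 86.7): continuation = 1/1.01·[0.5333·30.2950 + 0.4667·56.3050] = 42.0129; exercise value = 43.3000 > continuation, so V_dd = 43.3000 (exercise)
Node u (S = 138): continuation = 1/1.01·[0.5333·0.0000 + 0.4667·13.9977] = 6.4676; exercise value = 0.0000 ≤ continuation, so V_u = 6.4676
Node d (S = 102): continuation = 1/1.01·[0.5333·13.9977 + 0.4667·43.3000] = 27.3981; exercise value = 28.0000 > continuation, so V_d = 28.0000 (exercise)
Node 0 (S = 120): continuation = 1/1.01·[0.5333·6.4676 + 0.4667·28.0000] = 16.3525; exercise value = 10.0000 ≤ continuation, so V_0 = 16.3525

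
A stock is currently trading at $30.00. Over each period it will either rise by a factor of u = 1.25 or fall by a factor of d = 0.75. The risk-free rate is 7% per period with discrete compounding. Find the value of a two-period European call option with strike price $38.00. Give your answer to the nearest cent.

$3.18

Risk-neutral probability p = (1 + 0.07 − 0.75)/(1.25 − 0.75) = 0.3200/0.5000 = 0.6400
Terminal stock prices: S_uu = 46.88, S_ud = 28.12, S_dd = 16.88
Terminal payoffs (S − K): max(8.875, 0) = 8.875, max(-9.875, 0) = 0, max(-21.12, 0) = 0
Node u (S = 37.5): V_u = 1/1.07·[0.6400·8.8750 + 0.3600·0.0000] = 5.3084
Node d (S = 22.5): V_d = 1/1.07·[0.6400·0.0000 + 0.3600·0.0000] = 0.0000
Node 0 (S = 30): V_0 = 1/1.07·[0.6400·5.3084 + 0.3600·0.0000] = 3.1751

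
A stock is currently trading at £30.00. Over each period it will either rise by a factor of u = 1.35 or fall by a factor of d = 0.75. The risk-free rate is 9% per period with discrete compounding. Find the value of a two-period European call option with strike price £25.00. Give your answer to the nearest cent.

Risk-neutral probability p = (1 + 0.09 − 0.75)/(1.35 − 0.75) = 0.3400/0.6000 = 0.5667
Terminal stock prices: S_uu = 54.68, S_ud = 30.38, S_dd = 16.88
Terminal payoffs (S − K): max(29.68, 0) = 29.68, max(5.375, 0) = 5.375, max(-8.125, 0) = 0
Node u (S = 40.5): V_u = 1/1.09·[0.5667·29.6750 + 0.4333·5.3750] = 17.5642
Node d (S = 22.5): V_d = 1/1.09·[0.5667·5.3750 + 0.4333·0.0000] = 2.7943
Node 0 (S = 30): V_0 = 1/1.09·[0.5667·17.5642 + 0.4333·2.7943] = 10.2421

£10.24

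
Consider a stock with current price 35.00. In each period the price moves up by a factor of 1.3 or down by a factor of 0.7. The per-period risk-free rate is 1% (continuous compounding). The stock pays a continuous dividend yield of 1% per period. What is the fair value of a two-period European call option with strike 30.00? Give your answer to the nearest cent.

8.05

Per-period risk-free factor R = e^0.01 = 1.0101; dividend-adjusted growth = e^(0.01−0.01) = 1.0000.
Risk-neutral probability p = (1.0000 − 0.7)/(1.3 − 0.7) = 0.3000/0.6000 = 0.5000
Terminal stock prices: S_uu = 59.15, S_ud = 31.85, S_dd = 17.15
Terminal payoffs (S − K): max(29.15, 0) = 29.15, max(1.85, 0) = 1.85, max(-12.85, 0) = 0
Node u (S = 45.5): V_u = e^(−0.01)·[0.5000·29.1500 + 0.5000·1.8500] = 15.3458
Node d (S = 24.5): V_d = e^(−0.01)·[0.5000·1.8500 + 0.5000·0.0000] = 0.9158
Node 0 (S = 35): V_0 = e^(−0.01)·[0.5000·15.3458 + 0.5000·0.9158] = 8.0499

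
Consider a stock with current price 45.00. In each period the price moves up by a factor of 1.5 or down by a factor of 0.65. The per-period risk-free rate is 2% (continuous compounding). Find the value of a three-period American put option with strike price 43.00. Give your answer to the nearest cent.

11.13

Risk-neutral probability p = (e^0.02 − 0.65)/(1.5 − 0.65) = 0.3702/0.8500 = 0.4355
Terminal stock prices: S_uuu = 151.9, S_uud = 65.81, S_udd = 28.52, S_ddd = 12.36
Terminal payoffs (K − S): max(-108.9, 0) = 0, max(-22.81, 0) = 0, max(14.48, 0) = 14.48, max(30.64, 0) = 30.64
Node uu (S = 101.2): continuation = e^(−0.02)·[0.4355·0.0000 + 0.5645·0.0000] = 0.0000; exercise value = 0.0000 ≤ continuation, so V_uu = 0.0000
Node ud (S = 43.88): continuation = e^(−0.02)·[0.4355·0.0000 + 0.5645·14.4812] = 8.0124; exercise value = 0.0000 ≤ continuation, so V_ud = 8.0124
Node dd (S = 19.01): continuation = e^(−0.02)·[0.4355·14.4812 + 0.5645·30.6419] = 23.1360; exercise value = 23.9875 > continuation, so V_dd = 23.9875 (exercise)
Node u (S = 67.5): continuation = e^(−0.02)·[0.4355·0.0000 + 0.5645·8.0124] = 4.4332; exercise value = 0.0000 ≤ continuation, so V_u = 4.4332
Node d (S = 29.25): continuation = e^(−0.02)·[0.4355·8.0124 + 0.5645·23.9875] = 16.6926; exercise value = 13.7500 ≤ continuation, so V_d = 16.6926
Node 0 (S = 45): continuation = e^(−0.02)·[0.4355·4.4332 + 0.5645·16.6926] = 11.1284; exercise value = 0.0000 ≤ continuation, so V_0 = 11.1284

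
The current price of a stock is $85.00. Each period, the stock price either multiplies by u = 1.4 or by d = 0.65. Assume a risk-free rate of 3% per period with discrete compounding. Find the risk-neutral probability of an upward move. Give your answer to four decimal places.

Risk-neutral probability p = (1 + 0.03 − 0.65)/(1.4 − 0.65) = 0.3800/0.7500 = 0.5067

p = 0.5067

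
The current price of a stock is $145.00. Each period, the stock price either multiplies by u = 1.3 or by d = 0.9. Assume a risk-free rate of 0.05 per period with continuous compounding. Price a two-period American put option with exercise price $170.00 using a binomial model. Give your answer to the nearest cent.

Risk-neutral probability p = (e^0.05 − 0.9)/(1.3 − 0.9) = 0.1513/0.4000 = 0.3782
Terminal stock prices: S_uu = 245.1, S_ud = 169.7, S_dd = 117.5
Terminal payoffs (K − S): max(-75.05, 0) = 0, max(0.35, 0) = 0.35, max(52.55, 0) = 52.55
Node u (S = 188.5): continuation = e^(−0.05)·[0.3782·0.0000 + 0.6218·0.3500] = 0.2070; exercise value = 0.0000 ≤ continuation, so V_u = 0.2070
Node d (S = 130.5): continuation = e^(−0.05)·[0.3782·0.3500 + 0.6218·52.5500] = 31.2090; exercise value = 39.5000 > continuation, so V_d = 39.5000 (exercise)
Node 0 (S = 145): continuation = e^(−0.05)·[0.3782·0.2070 + 0.6218·39.5000] = 23.4386; exercise value = 25.0000 > continuation, so V_0 = 25.0000 (exercise)

$25.00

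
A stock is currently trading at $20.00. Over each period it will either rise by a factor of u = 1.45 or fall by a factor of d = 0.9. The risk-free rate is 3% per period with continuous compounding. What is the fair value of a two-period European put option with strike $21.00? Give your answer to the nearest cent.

Risk-neutral probability p = (e^0.03 − 0.9)/(1.45 − 0.9) = 0.1305/0.5500 = 0.2372
Terminal stock prices: S_uu = 42.05, S_ud = 26.1, S_dd = 16.2
Terminal payoffs (K − S): max(-21.05, 0) = 0, max(-5.1, 0) = 0, max(4.8, 0) = 4.8
Node u (S = 29): V_u = e^(−0.03)·[0.2372·0.0000 + 0.7628·0.0000] = 0.0000
Node d (S = 18): V_d = e^(−0.03)·[0.2372·0.0000 + 0.7628·4.8000] = 3.5533
Node 0 (S = 20): V_0 = e^(−0.03)·[0.2372·0.0000 + 0.7628·3.5533] = 2.6304

$2.63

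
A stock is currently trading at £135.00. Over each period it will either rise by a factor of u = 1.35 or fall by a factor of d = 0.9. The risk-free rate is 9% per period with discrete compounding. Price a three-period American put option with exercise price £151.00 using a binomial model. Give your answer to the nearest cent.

£16.00

Risk-neutral probability p = (1 + 0.09 − 0.9)/(1.35 − 0.9) = 0.1900/0.4500 = 0.4222
Terminal stock prices: S_uuu = 332.2, S_uud = 221.4, S_udd = 147.6, S_ddd = 98.42
Terminal payoffs (K − S): max(-181.2, 0) = 0, max(-70.43, 0) = 0, max(3.377, 0) = 3.377, max(52.58, 0) = 52.58
Node uu (S = 246): continuation = 1/1.09·[0.4222·0.0000 + 0.5778·0.0000] = 0.0000; exercise value = 0.0000 ≤ continuation, so V_uu = 0.0000
Node ud (S = 164): continuation = 1/1.09·[0.4222·0.0000 + 0.5778·3.3775] = 1.7903; exercise value = 0.0000 ≤ continuation, so V_ud = 1.7903
Node dd (S = 109.4): continuation = 1/1.09·[0.4222·3.3775 + 0.5778·52.5850] = 29.1821; exercise value = 41.6500 > continuation, so V_dd = 41.6500 (exercise)
Node u (S = 182.2): continuation = 1/1.09·[0.4222·0.0000 + 0.5778·1.7903] = 0.9490; exercise value = 0.0000 ≤ continuation, so V_u = 0.9490
Node d (S = 121.5): continuation = 1/1.09·[0.4222·1.7903 + 0.5778·41.6500] = 22.7710; exercise value = 29.5000 > continuation, so V_d = 29.5000 (exercise)
Node 0 (S = 135): continuation = 1/1.09·[0.4222·0.9490 + 0.5778·29.5000] = 16.0047; exercise value = 16.0000 ≤ continuation, so V_0 = 16.0047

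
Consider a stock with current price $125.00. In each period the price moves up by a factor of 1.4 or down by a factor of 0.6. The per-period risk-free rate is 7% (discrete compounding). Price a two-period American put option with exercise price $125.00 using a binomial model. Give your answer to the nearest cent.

$23.51

Risk-neutral probability p = (1 + 0.07 − 0.6)/(1.4 − 0.6) = 0.4700/0.8000 = 0.5875
Terminal stock prices: S_uu = 245, S_ud = 105, S_dd = 45
Terminal payoffs (K − S): max(-120, 0) = 0, max(20, 0) = 20, max(80, 0) = 80
Node u (S = 175): continuation = 1/1.07·[0.5875·0.0000 + 0.4125·20.0000] = 7.7103; exercise value = 0.0000 ≤ continuation, so V_u = 7.7103
Node d (S = 75): continuation = 1/1.07·[0.5875·20.0000 + 0.4125·80.0000] = 41.8224; exercise value = 50.0000 > continuation, so V_d = 50.0000 (exercise)
Node 0 (S = 125): continuation = 1/1.07·[0.5875·7.7103 + 0.4125·50.0000] = 23.5091; exercise value = 0.0000 ≤ continuation, so V_0 = 23.5091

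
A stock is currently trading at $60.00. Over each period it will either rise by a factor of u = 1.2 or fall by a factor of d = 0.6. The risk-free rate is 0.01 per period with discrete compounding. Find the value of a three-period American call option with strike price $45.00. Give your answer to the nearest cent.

$21.12

Risk-neutral probability p = (1 + 0.01 − 0.6)/(1.2 − 0.6) = 0.4100/0.6000 = 0.6833
Terminal stock prices: S_uuu = 103.7, S_uud = 51.84, S_udd = 25.92, S_ddd = 12.96
Terminal payoffs (S − K): max(58.68, 0) = 58.68, max(6.84, 0) = 6.84, max(-19.08, 0) = 0, max(-32.04, 0) = 0
Node uu (S = 86.4): continuation = 1/1.01·[0.6833·58.6800 + 0.3167·6.8400] = 41.8455; exercise value = 41.4000 ≤ continuation, so V_uu = 41.8455
Node ud (S = 43.2): continuation = 1/1.01·[0.6833·6.8400 + 0.3167·0.0000] = 4.6277; exercise value = 0.0000 ≤ continuation, so V_ud = 4.6277
Node dd (S = 21.6): continuation = 1/1.01·[0.6833·0.0000 + 0.3167·0.0000] = 0.0000; exercise value = 0.0000 ≤ continuation, so V_dd = 0.0000
Node u (S = 72): continuation = 1/1.01·[0.6833·41.8455 + 0.3167·4.6277] = 29.7623; exercise value = 27.0000 ≤ continuation, so V_u = 29.7623
Node d (S = 36): continuation = 1/1.01·[0.6833·4.6277 + 0.3167·0.0000] = 3.1310; exercise value = 0.0000 ≤ continuation, so V_d = 3.1310
Node 0 (S = 60): continuation = 1/1.01·[0.6833·29.7623 + 0.3167·3.1310] = 21.1179; exercise value = 15.0000 ≤ continuation, so V_0 = 21.1179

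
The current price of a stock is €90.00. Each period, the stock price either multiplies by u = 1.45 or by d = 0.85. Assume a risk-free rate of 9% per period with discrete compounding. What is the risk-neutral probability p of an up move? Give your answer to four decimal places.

Risk-neutral probability p = (1 + 0.09 − 0.85)/(1.45 − 0.85) = 0.2400/0.6000 = 0.4000

p = 0.4000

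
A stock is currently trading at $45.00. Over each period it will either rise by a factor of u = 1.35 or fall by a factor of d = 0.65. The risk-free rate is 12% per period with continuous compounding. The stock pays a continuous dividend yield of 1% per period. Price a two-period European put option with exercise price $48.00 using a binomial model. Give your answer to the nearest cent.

$5.52

Per-period risk-free factor R = e^0.12 = 1.1275; dividend-adjusted growth = e^(0.12−0.01) = 1.1163.
Risk-neutral probability p = (1.1163 − 0.65)/(1.35 − 0.65) = 0.4663/0.7000 = 0.6661
Terminal stock prices: S_uu = 82.01, S_ud = 39.49, S_dd = 19.01
Terminal payoffs (K − S): max(-34.01, 0) = 0, max(8.512, 0) = 8.512, max(28.99, 0) = 28.99
Node u (S = 60.75): V_u = e^(−0.12)·[0.6661·0.0000 + 0.3339·8.5125] = 2.5208
Node d (S = 29.25): V_d = e^(−0.12)·[0.6661·8.5125 + 0.3339·28.9875] = 13.6132
Node 0 (S = 45): V_0 = e^(−0.12)·[0.6661·2.5208 + 0.3339·13.6132] = 5.5206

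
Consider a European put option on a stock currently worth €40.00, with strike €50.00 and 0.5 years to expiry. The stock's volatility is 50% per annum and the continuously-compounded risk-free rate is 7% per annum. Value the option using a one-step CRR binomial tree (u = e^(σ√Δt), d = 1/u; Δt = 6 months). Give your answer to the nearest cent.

CRR parameters: u = e^(σ√Δt) = e^(0.5·√0.5) = 1.4241, d = 1/u = 0.7022
Per-period rate: rΔt = 0.07·0.5 = 0.035, so R = e^0.035 = 1.0356
Risk-neutral probability p = (e^0.035 − 0.7022)/(1.4241 − 0.7022) = 0.3334/0.7219 = 0.4619
Terminal stock prices: S_u = 56.96, S_d = 28.09
Terminal payoffs (K − S): max(-6.965, 0) = 0, max(21.91, 0) = 21.91
Node 0 (S = 40): V_0 = e^(−0.035)·[0.4619·0.0000 + 0.5381·21.9125] = 11.3864

€11.39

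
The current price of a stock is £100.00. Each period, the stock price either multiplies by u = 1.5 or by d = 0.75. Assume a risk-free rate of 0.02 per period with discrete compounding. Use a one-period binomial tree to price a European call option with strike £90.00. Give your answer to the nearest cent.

Risk-neutral probability p = (1 + 0.02 − 0.75)/(1.5 − 0.75) = 0.2700/0.7500 = 0.3600
Terminal stock prices: S_u = 150, S_d = 75
Terminal payoffs (S − K): max(60, 0) = 60, max(-15, 0) = 0
Node 0 (S = 100): V_0 = 1/1.02·[0.3600·60.0000 + 0.6400·0.0000] = 21.1765

£21.18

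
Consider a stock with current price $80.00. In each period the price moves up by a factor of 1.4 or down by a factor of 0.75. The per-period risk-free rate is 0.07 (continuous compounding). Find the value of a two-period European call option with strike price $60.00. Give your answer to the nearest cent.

Risk-neutral probability p = (e^0.07 − 0.75)/(1.4 − 0.75) = 0.3225/0.6500 = 0.4962
Terminal stock prices: S_uu = 156.8, S_ud = 84, S_dd = 45
Terminal payoffs (S − K): max(96.8, 0) = 96.8, max(24, 0) = 24, max(-15, 0) = 0
Node u (S = 112): V_u = e^(−0.07)·[0.4962·96.8000 + 0.5038·24.0000] = 56.0564
Node d (S = 60): V_d = e^(−0.07)·[0.4962·24.0000 + 0.5038·0.0000] = 11.1029
Node 0 (S = 80): V_0 = e^(−0.07)·[0.4962·56.0564 + 0.5038·11.1029] = 31.1488

$31.15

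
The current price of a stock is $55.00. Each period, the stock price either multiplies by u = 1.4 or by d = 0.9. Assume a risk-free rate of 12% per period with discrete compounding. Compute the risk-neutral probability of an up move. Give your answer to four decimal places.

Risk-neutral probability p = (1 + 0.12 − 0.9)/(1.4 − 0.9) = 0.2200/0.5000 = 0.4400

p = 0.4400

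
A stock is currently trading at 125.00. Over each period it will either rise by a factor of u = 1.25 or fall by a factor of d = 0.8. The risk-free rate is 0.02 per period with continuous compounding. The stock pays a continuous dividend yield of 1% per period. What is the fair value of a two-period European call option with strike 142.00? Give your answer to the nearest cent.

11.16

Per-period risk-free factor R = e^0.02 = 1.0202; dividend-adjusted growth = e^(0.02−0.01) = 1.0101.
Risk-neutral probability p = (1.0101 − 0.8)/(1.25 − 0.8) = 0.2101/0.4500 = 0.4668
Terminal stock prices: S_uu = 195.3, S_ud = 125, S_dd = 80
Terminal payoffs (S − K): max(53.31, 0) = 53.31, max(-17, 0) = 0, max(-62, 0) = 0
Node u (S = 156.2): V_u = e^(−0.02)·[0.4668·53.3125 + 0.5332·0.0000] = 24.3924
Node d (S = 100): V_d = e^(−0.02)·[0.4668·0.0000 + 0.5332·0.0000] = 0.0000
Node 0 (S = 125): V_0 = e^(−0.02)·[0.4668·24.3924 + 0.5332·0.0000] = 11.1604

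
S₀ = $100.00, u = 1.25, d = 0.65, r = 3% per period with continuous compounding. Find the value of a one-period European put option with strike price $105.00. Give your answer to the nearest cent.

$14.20

Risk-neutral probability p = (e^0.03 − 0.65)/(1.25 − 0.65) = 0.3805/0.6000 = 0.6341
Terminal stock prices: S_u = 125, S_d = 65
Terminal payoffs (K − S): max(-20, 0) = 0, max(40, 0) = 40
Node 0 (S = 100): V_0 = e^(−0.03)·[0.6341·0.0000 + 0.3659·40.0000] = 14.2038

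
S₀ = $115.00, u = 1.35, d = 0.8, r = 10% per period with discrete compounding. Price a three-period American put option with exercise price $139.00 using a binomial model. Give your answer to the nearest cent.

$24.00

Risk-neutral probability p = (1 + 0.1 − 0.8)/(1.35 − 0.8) = 0.3000/0.5500 = 0.5455
Terminal stock prices: S_uuu = 282.9, S_uud = 167.7, S_udd = 99.36, S_ddd = 58.88
Terminal payoffs (K − S): max(-143.9, 0) = 0, max(-28.67, 0) = 0, max(39.64, 0) = 39.64, max(80.12, 0) = 80.12
Node uu (S = 209.6): continuation = 1/1.1·[0.5455·0.0000 + 0.4545·0.0000] = 0.0000; exercise value = 0.0000 ≤ continuation, so V_uu = 0.0000
Node ud (S = 124.2): continuation = 1/1.1·[0.5455·0.0000 + 0.4545·39.6400] = 16.3802; exercise value = 14.8000 ≤ continuation, so V_ud = 16.3802
Node dd (S = 73.6): continuation = 1/1.1·[0.5455·39.6400 + 0.4545·80.1200] = 52.7636; exercise value = 65.4000 > continuation, so V_dd = 65.4000 (exercise)
Node u (S = 155.2): continuation = 1/1.1·[0.5455·0.0000 + 0.4545·16.3802] = 6.7687; exercise value = 0.0000 ≤ continuation, so V_u = 6.7687
Node d (S = 92): continuation = 1/1.1·[0.5455·16.3802 + 0.4545·65.4000] = 35.1472; exercise value = 47.0000 > continuation, so V_d = 47.0000 (exercise)
Node 0 (S = 115): continuation = 1/1.1·[0.5455·6.7687 + 0.4545·47.0000] = 22.7778; exercise value = 24.0000 > continuation, so V_0 = 24.0000 (exercise)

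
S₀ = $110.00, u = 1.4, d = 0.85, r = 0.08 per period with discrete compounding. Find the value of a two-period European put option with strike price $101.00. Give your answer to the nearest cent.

Risk-neutral probability p = (1 + 0.08 − 0.85)/(1.4 − 0.85) = 0.2300/0.5500 = 0.4182
Terminal stock prices: S_uu = 215.6, S_ud = 130.9, S_dd = 79.47
Terminal payoffs (K − S): max(-114.6, 0) = 0, max(-29.9, 0) = 0, max(21.53, 0) = 21.53
Node u (S = 154): V_u = 1/1.08·[0.4182·0.0000 + 0.5818·0.0000] = 0.0000
Node d (S = 93.5): V_d = 1/1.08·[0.4182·0.0000 + 0.5818·21.5250] = 11.5960
Node 0 (S = 110): V_0 = 1/1.08·[0.4182·0.0000 + 0.5818·11.5960] = 6.2470

$6.25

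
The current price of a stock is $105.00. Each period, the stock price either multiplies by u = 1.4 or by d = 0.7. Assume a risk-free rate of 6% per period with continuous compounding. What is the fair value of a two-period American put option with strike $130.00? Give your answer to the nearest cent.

$31.71

Risk-neutral probability p = (e^0.06 − 0.7)/(1.4 − 0.7) = 0.3618/0.7000 = 0.5169
Terminal stock prices: S_uu = 205.8, S_ud = 102.9, S_dd = 51.45
Terminal payoffs (K − S): max(-75.8, 0) = 0, max(27.1, 0) = 27.1, max(78.55, 0) = 78.55
Node u (S = 147): continuation = e^(−0.06)·[0.5169·0.0000 + 0.4831·27.1000] = 12.3294; exercise value = 0.0000 ≤ continuation, so V_u = 12.3294
Node d (S = 73.5): continuation = e^(−0.06)·[0.5169·27.1000 + 0.4831·78.5500] = 48.9294; exercise value = 56.5000 > continuation, so V_d = 56.5000 (exercise)
Node 0 (S = 105): continuation = e^(−0.06)·[0.5169·12.3294 + 0.4831·56.5000] = 31.7071; exercise value = 25.0000 ≤ continuation, so V_0 = 31.7071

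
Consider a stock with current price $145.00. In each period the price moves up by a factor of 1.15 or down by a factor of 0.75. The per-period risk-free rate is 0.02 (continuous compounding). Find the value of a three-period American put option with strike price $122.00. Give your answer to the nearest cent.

$7.87

Risk-neutral probability p = (e^0.02 − 0.75)/(1.15 − 0.75) = 0.2702/0.4000 = 0.6755
Terminal stock prices: S_uuu = 220.5, S_uud = 143.8, S_udd = 93.8, S_ddd = 61.17
Terminal payoffs (K − S): max(-98.53, 0) = 0, max(-21.82, 0) = 0, max(28.2, 0) = 28.2, max(60.83, 0) = 60.83
Node uu (S = 191.8): continuation = e^(−0.02)·[0.6755·0.0000 + 0.3245·0.0000] = 0.0000; exercise value = 0.0000 ≤ continuation, so V_uu = 0.0000
Node ud (S = 125.1): continuation = e^(−0.02)·[0.6755·0.0000 + 0.3245·28.2031] = 8.9706; exercise value = 0.0000 ≤ continuation, so V_ud = 8.9706
Node dd (S = 81.56): continuation = e^(−0.02)·[0.6755·28.2031 + 0.3245·60.8281] = 38.0217; exercise value = 40.4375 > continuation, so V_dd = 40.4375 (exercise)
Node u (S = 166.8): continuation = e^(−0.02)·[0.6755·0.0000 + 0.3245·8.9706] = 2.8533; exercise value = 0.0000 ≤ continuation, so V_u = 2.8533
Node d (S = 108.8): continuation = e^(−0.02)·[0.6755·8.9706 + 0.3245·40.4375] = 18.8017; exercise value = 13.2500 ≤ continuation, so V_d = 18.8017
Node 0 (S = 145): continuation = e^(−0.02)·[0.6755·2.8533 + 0.3245·18.8017] = 7.8695; exercise value = 0.0000 ≤ continuation, so V_0 = 7.8695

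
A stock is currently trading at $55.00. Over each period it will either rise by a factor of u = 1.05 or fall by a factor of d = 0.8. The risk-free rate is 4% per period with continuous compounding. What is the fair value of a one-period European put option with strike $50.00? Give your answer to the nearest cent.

$0.21

Risk-neutral probability p = (e^0.04 − 0.8)/(1.05 − 0.8) = 0.2408/0.2500 = 0.9632
Terminal stock prices: S_u = 57.75, S_d = 44
Terminal payoffs (K − S): max(-7.75, 0) = 0, max(6, 0) = 6
Node 0 (S = 55): V_0 = e^(−0.04)·[0.9632·0.0000 + 0.0368·6.0000] = 0.2119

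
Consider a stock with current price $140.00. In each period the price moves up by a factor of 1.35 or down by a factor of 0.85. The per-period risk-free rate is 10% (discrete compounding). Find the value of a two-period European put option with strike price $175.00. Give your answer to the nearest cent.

Risk-neutral probability p = (1 + 0.1 − 0.85)/(1.35 − 0.85) = 0.2500/0.5000 = 0.5000
Terminal stock prices: S_uu = 255.2, S_ud = 160.7, S_dd = 101.1
Terminal payoffs (K − S): max(-80.15, 0) = 0, max(14.35, 0) = 14.35, max(73.85, 0) = 73.85
Node u (S = 189): V_u = 1/1.1·[0.5000·0.0000 + 0.5000·14.3500] = 6.5227
Node d (S = 119): V_d = 1/1.1·[0.5000·14.3500 + 0.5000·73.8500] = 40.0909
Node 0 (S = 140): V_0 = 1/1.1·[0.5000·6.5227 + 0.5000·40.0909] = 21.1880

$21.19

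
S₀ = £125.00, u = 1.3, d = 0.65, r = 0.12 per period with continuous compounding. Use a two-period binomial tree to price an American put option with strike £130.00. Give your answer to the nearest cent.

£15.21

Risk-neutral probability p = (e^0.12 − 0.65)/(1.3 − 0.65) = 0.4775/0.6500 = 0.7346
Terminal stock prices: S_uu = 211.3, S_ud = 105.6, S_dd = 52.81
Terminal payoffs (K − S): max(-81.25, 0) = 0, max(24.38, 0) = 24.38, max(77.19, 0) = 77.19
Node u (S = 162.5): continuation = e^(−0.12)·[0.7346·0.0000 + 0.2654·24.3750] = 5.7374; exercise value = 0.0000 ≤ continuation, so V_u = 5.7374
Node d (S = 81.25): continuation = e^(−0.12)·[0.7346·24.3750 + 0.2654·77.1875] = 34.0497; exercise value = 48.7500 > continuation, so V_d = 48.7500 (exercise)
Node 0 (S = 125): continuation = e^(−0.12)·[0.7346·5.7374 + 0.2654·48.7500] = 15.2129; exercise value = 5.0000 ≤ continuation, so V_0 = 15.2129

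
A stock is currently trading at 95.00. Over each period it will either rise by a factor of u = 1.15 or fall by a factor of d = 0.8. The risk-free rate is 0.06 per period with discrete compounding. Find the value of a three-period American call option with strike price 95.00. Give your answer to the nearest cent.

Risk-neutral probability p = (1 + 0.06 − 0.8)/(1.15 − 0.8) = 0.2600/0.3500 = 0.7429
Terminal stock prices: S_uuu = 144.5, S_uud = 100.5, S_udd = 69.92, S_ddd = 48.64
Terminal payoffs (S − K): max(49.48, 0) = 49.48, max(5.51, 0) = 5.51, max(-25.08, 0) = 0, max(-46.36, 0) = 0
Node uu (S = 125.6): continuation = 1/1.06·[0.7429·49.4831 + 0.2571·5.5100] = 36.0149; exercise value = 30.6375 ≤ continuation, so V_uu = 36.0149
Node ud (S = 87.4): continuation = 1/1.06·[0.7429·5.5100 + 0.2571·0.0000] = 3.8615; exercise value = 0.0000 ≤ continuation, so V_ud = 3.8615
Node dd (S = 60.8): continuation = 1/1.06·[0.7429·0.0000 + 0.2571·0.0000] = 0.0000; exercise value = 0.0000 ≤ continuation, so V_dd = 0.0000
Node u (S = 109.2): continuation = 1/1.06·[0.7429·36.0149 + 0.2571·3.8615] = 26.1763; exercise value = 14.2500 ≤ continuation, so V_u = 26.1763
Node d (S = 76): continuation = 1/1.06·[0.7429·3.8615 + 0.2571·0.0000] = 2.7061; exercise value = 0.0000 ≤ continuation, so V_d = 2.7061
Node 0 (S = 95): continuation = 1/1.06·[0.7429·26.1763 + 0.2571·2.7061] = 19.0010; exercise value = 0.0000 ≤ continuation, so V_0 = 19.0010

19.00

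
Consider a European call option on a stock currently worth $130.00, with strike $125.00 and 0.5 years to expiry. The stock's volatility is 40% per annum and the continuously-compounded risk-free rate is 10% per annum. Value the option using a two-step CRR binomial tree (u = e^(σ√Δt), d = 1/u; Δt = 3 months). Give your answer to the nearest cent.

$19.64

CRR parameters: u = e^(σ√Δt) = e^(0.4·√0.25) = 1.2214, d = 1/u = 0.8187
Per-period rate: rΔt = 0.1·0.25 = 0.025, so R = e^0.025 = 1.0253
Risk-neutral probability p = (e^0.025 − 0.8187)/(1.2214 − 0.8187) = 0.2066/0.4027 = 0.5130
Terminal stock prices: S_uu = 193.9, S_ud = 130, S_dd = 87.14
Terminal payoffs (S − K): max(68.94, 0) = 68.94, max(5, 0) = 5, max(-37.86, 0) = 0
Node u (S = 158.8): V_u = e^(−0.025)·[0.5130·68.9372 + 0.4870·5.0000] = 36.8686
Node d (S = 106.4): V_d = e^(−0.025)·[0.5130·5.0000 + 0.4870·0.0000] = 2.5018
Node 0 (S = 130): V_0 = e^(−0.025)·[0.5130·36.8686 + 0.4870·2.5018] = 19.6361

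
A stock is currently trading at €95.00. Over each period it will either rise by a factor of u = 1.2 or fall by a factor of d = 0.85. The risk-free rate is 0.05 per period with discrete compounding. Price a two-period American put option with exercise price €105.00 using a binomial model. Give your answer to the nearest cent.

Risk-neutral probability p = (1 + 0.05 − 0.85)/(1.2 − 0.85) = 0.2000/0.3500 = 0.5714
Terminal stock prices: S_uu = 136.8, S_ud = 96.9, S_dd = 68.64
Terminal payoffs (K − S): max(-31.8, 0) = 0, max(8.1, 0) = 8.1, max(36.36, 0) = 36.36
Node u (S = 114): continuation = 1/1.05·[0.5714·0.0000 + 0.4286·8.1000] = 3.3061; exercise value = 0.0000 ≤ continuation, so V_u = 3.3061
Node d (S = 80.75): continuation = 1/1.05·[0.5714·8.1000 + 0.4286·36.3625] = 19.2500; exercise value = 24.2500 > continuation, so V_d = 24.2500 (exercise)
Node 0 (S = 95): continuation = 1/1.05·[0.5714·3.3061 + 0.4286·24.2500] = 11.6972; exercise value = 10.0000 ≤ continuation, so V_0 = 11.6972

€11.70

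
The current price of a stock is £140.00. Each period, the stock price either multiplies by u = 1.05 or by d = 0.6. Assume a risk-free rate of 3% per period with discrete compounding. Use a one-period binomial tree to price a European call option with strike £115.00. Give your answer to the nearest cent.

£29.69

Risk-neutral probability p = (1 + 0.03 − 0.6)/(1.05 − 0.6) = 0.4300/0.4500 = 0.9556
Terminal stock prices: S_u = 147, S_d = 84
Terminal payoffs (S − K): max(32, 0) = 32, max(-31, 0) = 0
Node 0 (S = 140): V_0 = 1/1.03·[0.9556·32.0000 + 0.0444·0.0000] = 29.6872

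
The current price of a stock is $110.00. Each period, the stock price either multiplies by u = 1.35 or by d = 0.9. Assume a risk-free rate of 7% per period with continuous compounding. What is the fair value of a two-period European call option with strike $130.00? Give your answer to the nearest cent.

$10.50

Risk-neutral probability p = (e^0.07 − 0.9)/(1.35 − 0.9) = 0.1725/0.4500 = 0.3834
Terminal stock prices: S_uu = 200.5, S_ud = 133.7, S_dd = 89.1
Terminal payoffs (S − K): max(70.48, 0) = 70.48, max(3.65, 0) = 3.65, max(-40.9, 0) = 0
Node u (S = 148.5): V_u = e^(−0.07)·[0.3834·70.4750 + 0.6166·3.6500] = 27.2888
Node d (S = 99): V_d = e^(−0.07)·[0.3834·3.6500 + 0.6166·0.0000] = 1.3046
Node 0 (S = 110): V_0 = e^(−0.07)·[0.3834·27.2888 + 0.6166·1.3046] = 10.5041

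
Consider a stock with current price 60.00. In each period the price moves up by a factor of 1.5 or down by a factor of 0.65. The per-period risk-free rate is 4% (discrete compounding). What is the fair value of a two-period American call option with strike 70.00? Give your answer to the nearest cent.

Risk-neutral probability p = (1 + 0.04 − 0.65)/(1.5 − 0.65) = 0.3900/0.8500 = 0.4588
Terminal stock prices: S_uu = 135, S_ud = 58.5, S_dd = 25.35
Terminal payoffs (S − K): max(65, 0) = 65, max(-11.5, 0) = 0, max(-44.65, 0) = 0
Node u (S = 90): continuation = 1/1.04·[0.4588·65.0000 + 0.5412·0.0000] = 28.6765; exercise value = 20.0000 ≤ continuation, so V_u = 28.6765
Node d (S = 39): continuation = 1/1.04·[0.4588·0.0000 + 0.5412·0.0000] = 0.0000; exercise value = 0.0000 ≤ continuation, so V_d = 0.0000
Node 0 (S = 60): continuation = 1/1.04·[0.4588·28.6765 + 0.5412·0.0000] = 12.6514; exercise value = 0.0000 ≤ continuation, so V_0 = 12.6514

12.65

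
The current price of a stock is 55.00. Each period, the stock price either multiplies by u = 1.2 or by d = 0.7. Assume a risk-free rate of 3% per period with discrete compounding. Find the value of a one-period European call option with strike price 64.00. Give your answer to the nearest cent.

Risk-neutral probability p = (1 + 0.03 − 0.7)/(1.2 − 0.7) = 0.3300/0.5000 = 0.6600
Terminal stock prices: S_u = 66, S_d = 38.5
Terminal payoffs (S − K): max(2, 0) = 2, max(-25.5, 0) = 0
Node 0 (S = 55): V_0 = 1/1.03·[0.6600·2.0000 + 0.3400·0.0000] = 1.2816

1.28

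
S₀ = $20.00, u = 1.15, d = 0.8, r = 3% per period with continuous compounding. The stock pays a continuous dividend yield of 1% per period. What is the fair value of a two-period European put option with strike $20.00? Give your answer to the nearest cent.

$1.64

Per-period risk-free factor R = e^0.03 = 1.0305; dividend-adjusted growth = e^(0.03−0.01) = 1.0202.
Risk-neutral probability p = (1.0202 − 0.8)/(1.15 − 0.8) = 0.2202/0.3500 = 0.6291
Terminal stock prices: S_uu = 26.45, S_ud = 18.4, S_dd = 12.8
Terminal payoffs (K − S): max(-6.45, 0) = 0, max(1.6, 0) = 1.6, max(7.2, 0) = 7.2
Node u (S = 23): V_u = e^(−0.03)·[0.6291·0.0000 + 0.3709·1.6000] = 0.5758
Node d (S = 16): V_d = e^(−0.03)·[0.6291·1.6000 + 0.3709·7.2000] = 3.5681
Node 0 (S = 20): V_0 = e^(−0.03)·[0.6291·0.5758 + 0.3709·3.5681] = 1.6357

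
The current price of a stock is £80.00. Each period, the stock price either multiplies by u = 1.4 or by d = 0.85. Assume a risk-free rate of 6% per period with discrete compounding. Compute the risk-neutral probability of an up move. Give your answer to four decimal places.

p = 0.3818

Risk-neutral probability p = (1 + 0.06 − 0.85)/(1.4 − 0.85) = 0.2100/0.5500 = 0.3818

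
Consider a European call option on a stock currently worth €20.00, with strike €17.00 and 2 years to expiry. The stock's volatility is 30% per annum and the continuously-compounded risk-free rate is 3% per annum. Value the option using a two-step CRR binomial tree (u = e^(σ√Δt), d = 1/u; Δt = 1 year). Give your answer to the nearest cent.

CRR parameters: u = e^(σ√Δt) = e^(0.3·√1) = 1.3499, d = 1/u = 0.7408
Per-period rate: rΔt = 0.03·1 = 0.03, so R = e^0.03 = 1.0305
Risk-neutral probability p = (e^0.03 − 0.7408)/(1.3499 − 0.7408) = 0.2896/0.6090 = 0.4756
Terminal stock prices: S_uu = 36.44, S_ud = 20, S_dd = 10.98
Terminal payoffs (S − K): max(19.44, 0) = 19.44, max(3, 0) = 3, max(-6.024, 0) = 0
Node u (S = 27): V_u = e^(−0.03)·[0.4756·19.4424 + 0.5244·3.0000] = 10.4996
Node d (S = 14.82): V_d = e^(−0.03)·[0.4756·3.0000 + 0.5244·0.0000] = 1.3845
Node 0 (S = 20): V_0 = e^(−0.03)·[0.4756·10.4996 + 0.5244·1.3845] = 5.5503

€5.55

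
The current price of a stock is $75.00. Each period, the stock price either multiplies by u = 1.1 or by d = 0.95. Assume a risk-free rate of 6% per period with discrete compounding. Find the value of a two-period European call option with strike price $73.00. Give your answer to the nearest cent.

Risk-neutral probability p = (1 + 0.06 − 0.95)/(1.1 − 0.95) = 0.1100/0.1500 = 0.7333
Terminal stock prices: S_uu = 90.75, S_ud = 78.38, S_dd = 67.69
Terminal payoffs (S − K): max(17.75, 0) = 17.75, max(5.375, 0) = 5.375, max(-5.312, 0) = 0
Node u (S = 82.5): V_u = 1/1.06·[0.7333·17.7500 + 0.2667·5.3750] = 13.6321
Node d (S = 71.25): V_d = 1/1.06·[0.7333·5.3750 + 0.2667·0.0000] = 3.7186
Node 0 (S = 75): V_0 = 1/1.06·[0.7333·13.6321 + 0.2667·3.7186] = 10.3665

$10.37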